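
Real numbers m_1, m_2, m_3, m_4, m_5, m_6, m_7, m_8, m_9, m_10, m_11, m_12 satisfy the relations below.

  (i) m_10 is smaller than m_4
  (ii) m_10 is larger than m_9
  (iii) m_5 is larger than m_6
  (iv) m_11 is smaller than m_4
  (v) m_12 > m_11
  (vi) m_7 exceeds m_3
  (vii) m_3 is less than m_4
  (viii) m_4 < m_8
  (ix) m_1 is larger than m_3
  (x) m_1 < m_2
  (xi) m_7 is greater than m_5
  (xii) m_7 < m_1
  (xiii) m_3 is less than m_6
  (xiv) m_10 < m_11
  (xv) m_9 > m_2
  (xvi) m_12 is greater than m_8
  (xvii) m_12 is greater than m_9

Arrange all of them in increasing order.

m_3 < m_6 < m_5 < m_7 < m_1 < m_2 < m_9 < m_10 < m_11 < m_4 < m_8 < m_12

Nothing is placed below m_3, so it is least; from there m_3 < m_6; m_6 < m_5; m_5 < m_7; m_7 < m_1; m_1 < m_2; m_2 < m_9; m_9 < m_10; m_10 < m_11; m_11 < m_4; m_4 < m_8; m_8 < m_12, each given directly.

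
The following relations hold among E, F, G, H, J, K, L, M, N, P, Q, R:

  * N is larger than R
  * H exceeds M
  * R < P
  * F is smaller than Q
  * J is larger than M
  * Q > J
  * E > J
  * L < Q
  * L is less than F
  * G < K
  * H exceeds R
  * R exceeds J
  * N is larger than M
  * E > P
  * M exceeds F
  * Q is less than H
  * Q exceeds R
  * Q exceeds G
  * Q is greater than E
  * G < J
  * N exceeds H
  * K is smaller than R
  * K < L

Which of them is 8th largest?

The consecutive relations fix a unique order: G < K < L < F < M < J < R < P < E < Q < H < N.
The 8th largest is M.

M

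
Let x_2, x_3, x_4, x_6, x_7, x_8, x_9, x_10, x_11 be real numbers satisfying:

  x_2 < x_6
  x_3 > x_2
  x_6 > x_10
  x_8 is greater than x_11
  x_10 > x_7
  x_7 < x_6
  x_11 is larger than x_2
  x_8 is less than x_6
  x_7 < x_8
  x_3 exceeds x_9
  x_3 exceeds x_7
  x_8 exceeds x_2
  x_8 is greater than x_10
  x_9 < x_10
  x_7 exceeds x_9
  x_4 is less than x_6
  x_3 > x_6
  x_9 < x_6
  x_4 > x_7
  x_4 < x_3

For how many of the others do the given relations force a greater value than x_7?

5

From x_7 the given relations immediately reach x_4, x_10, x_8, x_6, x_3.
Nothing else is reachable above x_7; 5 in all.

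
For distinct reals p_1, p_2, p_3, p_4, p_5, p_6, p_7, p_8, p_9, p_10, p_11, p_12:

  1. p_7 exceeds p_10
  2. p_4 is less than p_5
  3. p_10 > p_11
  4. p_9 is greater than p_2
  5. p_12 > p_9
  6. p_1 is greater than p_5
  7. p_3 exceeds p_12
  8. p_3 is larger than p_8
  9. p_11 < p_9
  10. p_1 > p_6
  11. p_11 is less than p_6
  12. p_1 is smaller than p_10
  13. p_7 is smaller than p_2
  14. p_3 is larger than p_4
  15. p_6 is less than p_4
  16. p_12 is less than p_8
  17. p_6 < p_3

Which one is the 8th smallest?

p_2

The consecutive relations fix a unique order: p_11 < p_6 < p_4 < p_5 < p_1 < p_10 < p_7 < p_2 < p_9 < p_12 < p_8 < p_3.
The 8th smallest is p_2.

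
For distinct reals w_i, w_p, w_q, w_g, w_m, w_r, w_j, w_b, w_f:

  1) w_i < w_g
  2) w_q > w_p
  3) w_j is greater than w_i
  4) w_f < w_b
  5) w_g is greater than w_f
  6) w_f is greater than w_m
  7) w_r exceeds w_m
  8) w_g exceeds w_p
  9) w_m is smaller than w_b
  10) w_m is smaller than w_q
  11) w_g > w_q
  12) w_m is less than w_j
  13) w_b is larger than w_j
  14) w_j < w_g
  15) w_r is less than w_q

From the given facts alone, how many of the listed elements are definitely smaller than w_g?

From w_g the given relations immediately reach w_p, w_q, w_f, w_i, w_j.
From those, w_m, w_r — 7 in total.
No other element is forced below w_g by the given relations, so the count is 7.

7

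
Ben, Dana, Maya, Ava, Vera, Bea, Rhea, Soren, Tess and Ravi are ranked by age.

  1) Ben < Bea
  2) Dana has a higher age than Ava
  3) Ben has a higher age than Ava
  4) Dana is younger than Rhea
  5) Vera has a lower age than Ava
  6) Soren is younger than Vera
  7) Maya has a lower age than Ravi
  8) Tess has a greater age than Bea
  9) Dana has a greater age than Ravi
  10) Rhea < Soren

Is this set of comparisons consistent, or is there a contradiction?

We have Ava < Dana stated directly, yet also Dana < Rhea < Soren < Vera < Ava by chaining the others — so Dana < Ava. Contradiction.

inconsistent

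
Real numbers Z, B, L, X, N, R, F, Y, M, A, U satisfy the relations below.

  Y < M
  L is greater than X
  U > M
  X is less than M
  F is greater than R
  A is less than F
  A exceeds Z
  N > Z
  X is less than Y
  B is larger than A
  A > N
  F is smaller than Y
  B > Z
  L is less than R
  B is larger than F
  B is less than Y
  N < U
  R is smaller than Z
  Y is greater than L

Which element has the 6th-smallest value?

Piecing the relations together gives one ordering: X < L < R < Z < N < A < F < B < Y < M < U.
The 6th smallest is A.

A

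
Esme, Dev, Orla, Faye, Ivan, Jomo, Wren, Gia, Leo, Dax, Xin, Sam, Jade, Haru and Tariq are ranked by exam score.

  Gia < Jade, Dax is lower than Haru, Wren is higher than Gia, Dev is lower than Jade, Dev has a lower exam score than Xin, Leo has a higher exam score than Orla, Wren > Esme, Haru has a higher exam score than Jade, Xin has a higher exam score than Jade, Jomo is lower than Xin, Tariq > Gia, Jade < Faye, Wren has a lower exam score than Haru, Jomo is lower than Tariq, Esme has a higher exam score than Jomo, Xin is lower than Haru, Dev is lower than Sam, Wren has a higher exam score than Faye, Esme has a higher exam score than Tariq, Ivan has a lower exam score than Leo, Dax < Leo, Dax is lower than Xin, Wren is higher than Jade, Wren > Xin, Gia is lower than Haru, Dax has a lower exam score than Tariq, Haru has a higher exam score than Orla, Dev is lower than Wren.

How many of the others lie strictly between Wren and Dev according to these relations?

3

Chaining upward from Dev reaches: Jade, Faye, Sam, Xin, Haru.
Chaining downward from Wren reaches: Dax, Gia, Jade, Faye, Jomo, Tariq, Xin, Esme.
Strictly between Dev and Wren are those in both lists: Jade, Faye, Xin — 3 elements.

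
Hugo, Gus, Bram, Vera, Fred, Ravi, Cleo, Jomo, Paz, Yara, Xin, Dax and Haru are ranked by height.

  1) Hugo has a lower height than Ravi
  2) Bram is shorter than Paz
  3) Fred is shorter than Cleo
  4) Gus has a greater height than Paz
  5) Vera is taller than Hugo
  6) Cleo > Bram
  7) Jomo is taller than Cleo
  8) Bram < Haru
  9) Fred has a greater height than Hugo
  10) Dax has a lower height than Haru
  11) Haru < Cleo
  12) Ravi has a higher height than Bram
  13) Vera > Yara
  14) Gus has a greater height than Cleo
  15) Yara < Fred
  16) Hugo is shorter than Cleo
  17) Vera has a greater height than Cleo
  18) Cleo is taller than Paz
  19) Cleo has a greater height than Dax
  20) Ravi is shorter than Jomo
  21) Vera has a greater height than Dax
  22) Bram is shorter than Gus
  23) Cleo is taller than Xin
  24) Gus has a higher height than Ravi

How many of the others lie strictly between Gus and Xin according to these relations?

1

The relations place Xin below Gus. An element lies strictly between them when it is forced above Xin and also forced below Gus.
Above Xin: {Cleo, Jomo, Vera}. Below Gus: {Dax, Hugo, Bram, Yara, Paz, Ravi, Haru, Fred, Cleo}.
Intersection: {Cleo} — 1.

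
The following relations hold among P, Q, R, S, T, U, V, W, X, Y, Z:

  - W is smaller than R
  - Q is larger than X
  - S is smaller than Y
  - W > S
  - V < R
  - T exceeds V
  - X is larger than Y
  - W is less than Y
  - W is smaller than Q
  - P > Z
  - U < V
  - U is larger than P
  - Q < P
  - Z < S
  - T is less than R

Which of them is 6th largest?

Piecing the relations together gives one ordering: Z < S < W < Y < X < Q < P < U < V < T < R.
The 6th largest is Q.

Q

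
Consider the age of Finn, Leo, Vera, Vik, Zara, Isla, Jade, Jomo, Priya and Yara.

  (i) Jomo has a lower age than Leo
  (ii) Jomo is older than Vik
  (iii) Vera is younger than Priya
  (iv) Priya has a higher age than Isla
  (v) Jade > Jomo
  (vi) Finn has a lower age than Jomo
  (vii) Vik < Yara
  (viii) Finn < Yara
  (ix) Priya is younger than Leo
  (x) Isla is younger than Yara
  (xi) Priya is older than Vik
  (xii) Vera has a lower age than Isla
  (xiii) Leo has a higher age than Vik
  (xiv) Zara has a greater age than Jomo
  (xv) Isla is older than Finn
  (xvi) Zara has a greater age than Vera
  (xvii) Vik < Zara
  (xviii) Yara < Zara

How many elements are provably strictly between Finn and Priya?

1

The relations place Finn below Priya. An element lies strictly between them when it is forced above Finn and also forced below Priya.
Above Finn: {Isla, Yara, Jomo, Zara, Jade, Leo}. Below Priya: {Vik, Vera, Isla}.
Intersection: {Isla} — 1.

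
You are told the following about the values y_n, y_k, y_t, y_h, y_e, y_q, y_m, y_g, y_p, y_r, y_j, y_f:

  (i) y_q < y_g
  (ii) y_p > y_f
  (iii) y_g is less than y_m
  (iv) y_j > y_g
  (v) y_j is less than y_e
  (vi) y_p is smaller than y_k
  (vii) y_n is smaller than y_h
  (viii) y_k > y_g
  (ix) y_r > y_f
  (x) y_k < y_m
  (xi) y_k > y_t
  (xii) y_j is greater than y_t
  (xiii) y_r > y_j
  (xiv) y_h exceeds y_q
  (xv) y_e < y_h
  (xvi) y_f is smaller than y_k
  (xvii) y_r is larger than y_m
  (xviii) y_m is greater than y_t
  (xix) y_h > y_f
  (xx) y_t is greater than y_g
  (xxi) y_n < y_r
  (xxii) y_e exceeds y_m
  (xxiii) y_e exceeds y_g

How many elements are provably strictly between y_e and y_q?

The relations place y_q below y_e. An element lies strictly between them when it is forced above y_q and also forced below y_e.
Above y_q: {y_g, y_t, y_j, y_k, y_m, y_h, y_r}. Below y_e: {y_g, y_f, y_t, y_p, y_j, y_k, y_m}.
Intersection: {y_g, y_t, y_j, y_k, y_m} — 5.

5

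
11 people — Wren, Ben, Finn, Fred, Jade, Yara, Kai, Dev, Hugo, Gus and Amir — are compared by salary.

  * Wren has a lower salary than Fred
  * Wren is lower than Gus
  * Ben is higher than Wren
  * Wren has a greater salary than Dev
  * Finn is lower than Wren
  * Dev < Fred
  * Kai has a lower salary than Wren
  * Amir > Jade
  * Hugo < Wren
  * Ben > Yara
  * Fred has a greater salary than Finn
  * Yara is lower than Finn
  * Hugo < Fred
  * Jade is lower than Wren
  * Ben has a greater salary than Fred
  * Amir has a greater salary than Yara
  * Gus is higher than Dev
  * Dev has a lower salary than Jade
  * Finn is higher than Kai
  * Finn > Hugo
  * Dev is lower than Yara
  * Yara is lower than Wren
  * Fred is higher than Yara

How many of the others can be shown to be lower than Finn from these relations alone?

4

The elements the relations force below Finn are Dev, Hugo, Yara, Kai — no chain reaches any other.
That is 4.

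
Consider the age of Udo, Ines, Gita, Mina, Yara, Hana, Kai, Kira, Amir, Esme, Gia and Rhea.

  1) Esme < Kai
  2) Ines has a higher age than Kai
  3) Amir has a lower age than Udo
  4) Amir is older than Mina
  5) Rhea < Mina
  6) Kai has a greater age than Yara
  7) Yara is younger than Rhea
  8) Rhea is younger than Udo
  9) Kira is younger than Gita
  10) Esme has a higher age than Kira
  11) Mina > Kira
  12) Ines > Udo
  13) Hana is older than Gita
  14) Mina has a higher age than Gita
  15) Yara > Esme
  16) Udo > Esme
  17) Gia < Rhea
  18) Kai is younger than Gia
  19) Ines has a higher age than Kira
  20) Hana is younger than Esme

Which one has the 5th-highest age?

The consecutive relations fix a unique order: Kira < Gita < Hana < Esme < Yara < Kai < Gia < Rhea < Mina < Amir < Udo < Ines.
Counting 5 from the largest end gives Rhea.

Rhea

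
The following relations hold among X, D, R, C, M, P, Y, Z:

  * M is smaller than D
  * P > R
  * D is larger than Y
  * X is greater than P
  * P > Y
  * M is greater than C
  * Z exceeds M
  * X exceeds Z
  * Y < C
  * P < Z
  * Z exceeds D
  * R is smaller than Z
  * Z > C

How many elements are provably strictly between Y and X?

Chaining upward from Y reaches: C, P, M, D, Z.
Chaining downward from X reaches: R, C, P, M, D, Z.
Strictly between Y and X are those in both lists: C, P, M, D, Z — 5 elements.

5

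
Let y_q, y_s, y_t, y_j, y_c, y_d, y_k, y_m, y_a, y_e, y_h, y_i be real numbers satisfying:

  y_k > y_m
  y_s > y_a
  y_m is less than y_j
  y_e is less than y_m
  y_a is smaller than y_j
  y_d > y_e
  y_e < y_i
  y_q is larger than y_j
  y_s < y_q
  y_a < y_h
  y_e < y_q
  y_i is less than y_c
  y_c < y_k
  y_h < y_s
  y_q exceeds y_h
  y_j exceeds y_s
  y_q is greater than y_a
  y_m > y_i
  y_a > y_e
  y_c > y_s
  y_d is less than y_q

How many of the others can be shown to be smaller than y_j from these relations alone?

6

Directly below y_j: y_a, y_s, y_m.
One step further: y_e, y_h, y_i (6 so far).
Nothing else is reachable below y_j; 6 in all.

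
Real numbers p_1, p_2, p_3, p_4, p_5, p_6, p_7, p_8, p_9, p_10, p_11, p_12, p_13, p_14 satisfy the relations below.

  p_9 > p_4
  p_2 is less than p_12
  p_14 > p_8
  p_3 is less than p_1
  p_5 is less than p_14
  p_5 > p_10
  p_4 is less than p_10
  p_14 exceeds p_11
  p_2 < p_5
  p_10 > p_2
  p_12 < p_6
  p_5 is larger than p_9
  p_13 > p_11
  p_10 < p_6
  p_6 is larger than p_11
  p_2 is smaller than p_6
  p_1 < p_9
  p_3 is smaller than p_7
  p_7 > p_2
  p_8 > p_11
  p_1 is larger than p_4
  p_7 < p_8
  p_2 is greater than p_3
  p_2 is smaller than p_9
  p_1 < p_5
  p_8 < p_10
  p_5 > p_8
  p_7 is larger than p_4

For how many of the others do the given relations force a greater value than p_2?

8

Directly above p_2: p_12, p_7, p_10, p_9, p_5, p_6.
One step further: p_8, p_14 (8 so far).
Nothing else is reachable above p_2; 8 in all.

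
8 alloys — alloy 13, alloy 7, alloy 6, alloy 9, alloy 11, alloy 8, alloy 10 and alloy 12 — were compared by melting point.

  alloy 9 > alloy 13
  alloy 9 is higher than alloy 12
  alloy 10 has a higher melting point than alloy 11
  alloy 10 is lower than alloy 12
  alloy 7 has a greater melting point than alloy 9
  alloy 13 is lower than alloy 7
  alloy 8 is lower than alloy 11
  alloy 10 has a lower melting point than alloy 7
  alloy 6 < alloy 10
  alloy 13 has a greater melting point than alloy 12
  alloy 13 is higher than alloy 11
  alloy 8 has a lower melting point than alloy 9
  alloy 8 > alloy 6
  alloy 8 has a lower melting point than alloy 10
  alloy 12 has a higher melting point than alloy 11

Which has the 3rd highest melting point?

alloy 13

The consecutive relations fix a unique order: alloy 6 < alloy 8 < alloy 11 < alloy 10 < alloy 12 < alloy 13 < alloy 9 < alloy 7.
The 3rd largest is alloy 13.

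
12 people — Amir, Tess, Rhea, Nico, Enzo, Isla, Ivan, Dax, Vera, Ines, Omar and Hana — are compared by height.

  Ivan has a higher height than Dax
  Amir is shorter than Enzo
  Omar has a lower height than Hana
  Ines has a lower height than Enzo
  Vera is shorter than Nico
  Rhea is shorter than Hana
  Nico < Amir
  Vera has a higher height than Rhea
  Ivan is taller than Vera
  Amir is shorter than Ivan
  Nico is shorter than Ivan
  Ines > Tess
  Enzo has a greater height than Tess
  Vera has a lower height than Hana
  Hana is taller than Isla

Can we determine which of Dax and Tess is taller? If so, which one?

undetermined

Following every chain through Dax: above Dax we get Ivan.
Tess is not reached, and no chain runs the other way from Tess to Dax.
So the given relations leave the order of Dax and Tess undetermined.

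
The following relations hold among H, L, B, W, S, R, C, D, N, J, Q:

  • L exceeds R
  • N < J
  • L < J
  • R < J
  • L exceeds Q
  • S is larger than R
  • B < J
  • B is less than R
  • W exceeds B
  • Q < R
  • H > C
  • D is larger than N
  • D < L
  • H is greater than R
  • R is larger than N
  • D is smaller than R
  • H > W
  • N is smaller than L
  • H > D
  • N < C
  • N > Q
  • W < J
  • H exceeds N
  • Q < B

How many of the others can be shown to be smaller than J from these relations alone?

7

From J the given relations immediately reach N, B, R, L, W.
From those, Q, D — 7 in total.
Nothing else is reachable below J; 7 in all.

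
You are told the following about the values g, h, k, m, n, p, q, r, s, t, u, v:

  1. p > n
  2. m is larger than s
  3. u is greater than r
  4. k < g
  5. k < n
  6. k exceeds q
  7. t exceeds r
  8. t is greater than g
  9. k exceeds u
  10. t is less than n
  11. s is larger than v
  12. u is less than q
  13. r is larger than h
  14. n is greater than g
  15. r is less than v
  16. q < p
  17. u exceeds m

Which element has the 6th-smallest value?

u

Chaining the given pairs: h < r < v < s < m < u < q < k < g < t < n < p.
Counting 6 from the smallest end gives u.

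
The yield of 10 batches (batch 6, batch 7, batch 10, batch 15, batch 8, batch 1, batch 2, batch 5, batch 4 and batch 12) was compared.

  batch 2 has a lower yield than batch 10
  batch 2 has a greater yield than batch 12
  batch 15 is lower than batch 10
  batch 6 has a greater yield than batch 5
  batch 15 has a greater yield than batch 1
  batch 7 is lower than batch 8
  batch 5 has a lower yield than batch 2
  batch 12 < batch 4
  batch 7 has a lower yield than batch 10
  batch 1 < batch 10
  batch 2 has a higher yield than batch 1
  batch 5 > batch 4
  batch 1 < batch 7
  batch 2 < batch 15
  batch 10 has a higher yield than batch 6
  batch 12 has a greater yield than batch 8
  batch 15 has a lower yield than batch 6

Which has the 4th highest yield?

Chaining the given pairs: batch 1 < batch 7 < batch 8 < batch 12 < batch 4 < batch 5 < batch 2 < batch 15 < batch 6 < batch 10.
The 4th largest is batch 2.

batch 2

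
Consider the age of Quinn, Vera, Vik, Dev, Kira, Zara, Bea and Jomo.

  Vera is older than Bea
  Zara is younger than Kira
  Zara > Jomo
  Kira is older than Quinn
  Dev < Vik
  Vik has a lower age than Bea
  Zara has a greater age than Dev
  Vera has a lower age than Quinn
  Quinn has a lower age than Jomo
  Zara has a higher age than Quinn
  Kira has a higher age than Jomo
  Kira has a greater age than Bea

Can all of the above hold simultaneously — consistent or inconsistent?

consistent

The single ordering Dev < Vik < Bea < Vera < Quinn < Jomo < Zara < Kira satisfies every listed relation, so no contradiction arises.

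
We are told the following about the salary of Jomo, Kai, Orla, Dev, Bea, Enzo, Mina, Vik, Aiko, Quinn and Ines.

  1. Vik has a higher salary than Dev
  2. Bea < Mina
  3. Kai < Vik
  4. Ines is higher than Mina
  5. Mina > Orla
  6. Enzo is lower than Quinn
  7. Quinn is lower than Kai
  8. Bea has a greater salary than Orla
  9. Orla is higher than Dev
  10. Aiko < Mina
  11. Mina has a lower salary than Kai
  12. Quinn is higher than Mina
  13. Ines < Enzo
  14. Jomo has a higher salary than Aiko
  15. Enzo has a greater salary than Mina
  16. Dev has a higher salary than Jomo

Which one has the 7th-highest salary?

Bea

Piecing the relations together gives one ordering: Aiko < Jomo < Dev < Orla < Bea < Mina < Ines < Enzo < Quinn < Kai < Vik.
The 7th largest is Bea.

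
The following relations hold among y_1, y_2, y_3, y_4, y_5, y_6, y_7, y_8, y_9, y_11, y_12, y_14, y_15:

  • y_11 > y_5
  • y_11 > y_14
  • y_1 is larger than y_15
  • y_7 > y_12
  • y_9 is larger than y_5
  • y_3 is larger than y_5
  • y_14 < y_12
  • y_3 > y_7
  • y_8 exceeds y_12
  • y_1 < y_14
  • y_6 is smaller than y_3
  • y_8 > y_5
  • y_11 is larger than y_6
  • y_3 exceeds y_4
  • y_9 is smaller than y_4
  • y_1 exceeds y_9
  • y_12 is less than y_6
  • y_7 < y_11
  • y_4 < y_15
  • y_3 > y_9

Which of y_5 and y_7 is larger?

y_7

Link the given pairs in sequence: y_5 < y_9; y_9 < y_4; y_4 < y_15; y_15 < y_1; y_1 < y_14; y_14 < y_12; y_12 < y_7.
Together: y_5 < y_9 < y_4 < y_15 < y_1 < y_14 < y_12 < y_7.
So y_5 < y_7; y_7 is the larger of the two.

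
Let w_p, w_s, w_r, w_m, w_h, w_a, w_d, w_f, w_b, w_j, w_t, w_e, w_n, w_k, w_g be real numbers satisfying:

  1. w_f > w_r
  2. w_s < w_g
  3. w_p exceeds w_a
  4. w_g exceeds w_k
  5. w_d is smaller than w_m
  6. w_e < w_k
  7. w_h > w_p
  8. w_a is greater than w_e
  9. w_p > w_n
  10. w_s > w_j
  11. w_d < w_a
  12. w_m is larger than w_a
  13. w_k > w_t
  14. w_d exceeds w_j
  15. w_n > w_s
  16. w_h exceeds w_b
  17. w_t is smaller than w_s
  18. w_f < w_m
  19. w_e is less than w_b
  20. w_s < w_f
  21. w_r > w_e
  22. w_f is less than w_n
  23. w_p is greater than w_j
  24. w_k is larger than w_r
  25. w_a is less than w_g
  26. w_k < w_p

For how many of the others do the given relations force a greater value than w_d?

5

The elements the relations force above w_d are w_a, w_g, w_m, w_p, w_h — no chain reaches any other.
That is 5.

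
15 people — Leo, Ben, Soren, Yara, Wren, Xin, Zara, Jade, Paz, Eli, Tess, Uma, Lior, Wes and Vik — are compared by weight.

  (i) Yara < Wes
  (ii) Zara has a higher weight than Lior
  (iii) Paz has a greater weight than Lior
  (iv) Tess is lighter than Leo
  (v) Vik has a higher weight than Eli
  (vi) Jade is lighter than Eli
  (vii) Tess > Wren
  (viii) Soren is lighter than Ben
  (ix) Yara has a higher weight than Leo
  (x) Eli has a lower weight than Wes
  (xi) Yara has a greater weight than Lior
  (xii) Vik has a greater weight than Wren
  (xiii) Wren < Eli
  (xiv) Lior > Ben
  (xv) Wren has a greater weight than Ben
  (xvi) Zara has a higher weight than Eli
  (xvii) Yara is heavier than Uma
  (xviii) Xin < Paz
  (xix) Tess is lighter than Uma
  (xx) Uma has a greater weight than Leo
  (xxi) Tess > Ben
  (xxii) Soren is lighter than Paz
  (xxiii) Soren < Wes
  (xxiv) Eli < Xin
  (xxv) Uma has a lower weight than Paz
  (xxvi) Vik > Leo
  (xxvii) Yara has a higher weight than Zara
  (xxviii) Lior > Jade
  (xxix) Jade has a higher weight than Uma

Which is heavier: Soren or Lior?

Lior

Chaining the given relations: Soren < Ben < Wren < Tess < Leo < Uma < Jade < Lior.
So Soren < Lior; Lior is the heavier of the two.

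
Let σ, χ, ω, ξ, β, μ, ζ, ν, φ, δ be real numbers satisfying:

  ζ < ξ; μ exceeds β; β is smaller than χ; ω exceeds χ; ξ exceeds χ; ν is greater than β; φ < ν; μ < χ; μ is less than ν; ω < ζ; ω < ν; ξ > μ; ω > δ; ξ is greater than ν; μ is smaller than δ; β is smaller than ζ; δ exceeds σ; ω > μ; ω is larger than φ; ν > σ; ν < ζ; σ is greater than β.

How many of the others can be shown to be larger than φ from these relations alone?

4

Directly above φ: ω, ν.
One step further: ζ, ξ (4 so far).
Nothing else is reachable above φ; 4 in all.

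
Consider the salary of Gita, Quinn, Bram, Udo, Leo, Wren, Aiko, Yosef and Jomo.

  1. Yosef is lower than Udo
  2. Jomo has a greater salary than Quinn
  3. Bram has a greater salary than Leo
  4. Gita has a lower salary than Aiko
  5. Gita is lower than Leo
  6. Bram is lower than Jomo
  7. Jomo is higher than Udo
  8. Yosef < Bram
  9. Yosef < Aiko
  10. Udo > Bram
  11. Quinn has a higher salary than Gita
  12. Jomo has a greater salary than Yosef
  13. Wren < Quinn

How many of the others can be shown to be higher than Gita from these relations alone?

Directly above Gita: Leo, Aiko, Quinn.
One step further: Bram, Jomo (5 so far).
One step further: Udo (6 so far).
No other element is forced above Gita by the given relations, so the count is 6.

6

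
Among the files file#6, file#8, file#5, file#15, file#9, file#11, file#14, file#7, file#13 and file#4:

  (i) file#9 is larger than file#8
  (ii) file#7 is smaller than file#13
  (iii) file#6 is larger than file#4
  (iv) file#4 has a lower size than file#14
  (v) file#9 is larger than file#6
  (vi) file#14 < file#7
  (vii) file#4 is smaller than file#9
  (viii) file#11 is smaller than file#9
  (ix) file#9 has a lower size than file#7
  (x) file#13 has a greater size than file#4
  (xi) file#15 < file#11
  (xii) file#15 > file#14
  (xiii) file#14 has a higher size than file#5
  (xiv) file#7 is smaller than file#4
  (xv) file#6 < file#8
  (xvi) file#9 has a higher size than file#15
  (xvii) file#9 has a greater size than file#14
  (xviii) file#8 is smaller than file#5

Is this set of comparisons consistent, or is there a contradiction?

inconsistent

We have file#7 < file#4 stated directly, yet also file#4 < file#6 < file#8 < file#5 < file#14 < file#15 < file#11 < file#9 < file#7 by chaining the others — so file#4 < file#7. Contradiction.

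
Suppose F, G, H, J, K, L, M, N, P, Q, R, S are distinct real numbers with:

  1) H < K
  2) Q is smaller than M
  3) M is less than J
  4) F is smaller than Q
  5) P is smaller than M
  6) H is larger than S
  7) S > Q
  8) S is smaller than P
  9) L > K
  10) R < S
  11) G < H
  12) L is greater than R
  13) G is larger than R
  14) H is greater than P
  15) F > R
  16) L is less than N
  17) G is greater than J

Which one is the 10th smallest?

The consecutive relations fix a unique order: R < F < Q < S < P < M < J < G < H < K < L < N.
Counting 10 from the smallest end gives K.

K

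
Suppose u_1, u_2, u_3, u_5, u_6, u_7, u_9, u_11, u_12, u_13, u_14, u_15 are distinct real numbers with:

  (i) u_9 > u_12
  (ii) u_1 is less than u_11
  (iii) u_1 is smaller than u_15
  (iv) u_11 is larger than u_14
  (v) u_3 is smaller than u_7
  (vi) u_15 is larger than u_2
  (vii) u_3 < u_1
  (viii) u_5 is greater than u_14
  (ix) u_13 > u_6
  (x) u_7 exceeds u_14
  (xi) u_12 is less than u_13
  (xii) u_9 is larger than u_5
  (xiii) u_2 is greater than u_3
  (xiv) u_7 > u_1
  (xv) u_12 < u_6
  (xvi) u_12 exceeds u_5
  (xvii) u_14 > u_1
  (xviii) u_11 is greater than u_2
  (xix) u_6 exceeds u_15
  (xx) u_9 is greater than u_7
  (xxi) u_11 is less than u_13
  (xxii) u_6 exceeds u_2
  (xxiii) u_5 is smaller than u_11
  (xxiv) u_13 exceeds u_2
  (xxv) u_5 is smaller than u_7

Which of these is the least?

u_1 is not least since u_3 < u_1; u_14 is not least since u_1 < u_14; u_5 is not least since u_14 < u_5; u_2 is not least since u_3 < u_2; u_11 is not least since u_14 < u_11; u_15 is not least since u_2 < u_15; u_12 is not least since u_5 < u_12; u_6 is not least since u_15 < u_6; u_7 is not least since u_1 < u_7; u_9 is not least since u_5 < u_9; u_13 is not least since u_2 < u_13.
Only u_3 has nothing below it, so u_3 is the least.

u_3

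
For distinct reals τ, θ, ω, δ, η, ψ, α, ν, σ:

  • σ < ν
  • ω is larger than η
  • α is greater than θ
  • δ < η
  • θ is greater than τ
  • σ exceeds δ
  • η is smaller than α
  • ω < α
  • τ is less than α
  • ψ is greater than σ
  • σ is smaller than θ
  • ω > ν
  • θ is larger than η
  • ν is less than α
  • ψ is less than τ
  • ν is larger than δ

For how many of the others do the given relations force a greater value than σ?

The elements the relations force above σ are ψ, τ, θ, ν, ω, α — no chain reaches any other.
That is 6.

6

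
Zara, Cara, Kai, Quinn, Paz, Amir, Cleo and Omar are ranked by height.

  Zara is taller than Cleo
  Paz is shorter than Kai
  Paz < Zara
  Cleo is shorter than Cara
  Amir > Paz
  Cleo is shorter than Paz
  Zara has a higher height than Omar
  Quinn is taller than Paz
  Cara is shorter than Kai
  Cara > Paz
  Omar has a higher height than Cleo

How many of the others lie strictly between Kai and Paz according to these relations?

1

The relations place Paz below Kai. An element lies strictly between them when it is forced above Paz and also forced below Kai.
Above Paz: {Zara, Amir, Cara, Quinn}. Below Kai: {Cleo, Cara}.
Intersection: {Cara} — 1.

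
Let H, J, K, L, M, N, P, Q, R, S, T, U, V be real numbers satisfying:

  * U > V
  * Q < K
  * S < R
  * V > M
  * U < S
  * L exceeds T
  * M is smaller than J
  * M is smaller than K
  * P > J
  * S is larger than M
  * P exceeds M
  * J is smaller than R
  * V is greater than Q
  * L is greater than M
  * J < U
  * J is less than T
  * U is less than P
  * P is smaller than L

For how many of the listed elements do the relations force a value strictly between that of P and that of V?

1

The relations place V below P. An element lies strictly between them when it is forced above V and also forced below P.
Above V: {U, S, L, R}. Below P: {M, J, Q, U}.
Intersection: {U} — 1.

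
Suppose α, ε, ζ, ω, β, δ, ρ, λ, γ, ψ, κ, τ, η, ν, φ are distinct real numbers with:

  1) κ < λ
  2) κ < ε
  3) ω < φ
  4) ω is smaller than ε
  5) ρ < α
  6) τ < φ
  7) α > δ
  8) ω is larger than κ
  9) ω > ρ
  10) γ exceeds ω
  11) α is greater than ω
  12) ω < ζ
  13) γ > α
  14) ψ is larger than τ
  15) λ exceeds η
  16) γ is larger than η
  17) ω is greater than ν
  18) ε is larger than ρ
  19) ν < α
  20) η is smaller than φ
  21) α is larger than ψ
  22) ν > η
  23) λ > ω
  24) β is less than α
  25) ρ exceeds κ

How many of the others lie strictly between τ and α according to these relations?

1

The relations place τ below α. An element lies strictly between them when it is forced above τ and also forced below α.
Above τ: {φ, ψ, γ}. Below α: {β, η, ν, κ, ρ, ω, ψ, δ}.
Intersection: {ψ} — 1.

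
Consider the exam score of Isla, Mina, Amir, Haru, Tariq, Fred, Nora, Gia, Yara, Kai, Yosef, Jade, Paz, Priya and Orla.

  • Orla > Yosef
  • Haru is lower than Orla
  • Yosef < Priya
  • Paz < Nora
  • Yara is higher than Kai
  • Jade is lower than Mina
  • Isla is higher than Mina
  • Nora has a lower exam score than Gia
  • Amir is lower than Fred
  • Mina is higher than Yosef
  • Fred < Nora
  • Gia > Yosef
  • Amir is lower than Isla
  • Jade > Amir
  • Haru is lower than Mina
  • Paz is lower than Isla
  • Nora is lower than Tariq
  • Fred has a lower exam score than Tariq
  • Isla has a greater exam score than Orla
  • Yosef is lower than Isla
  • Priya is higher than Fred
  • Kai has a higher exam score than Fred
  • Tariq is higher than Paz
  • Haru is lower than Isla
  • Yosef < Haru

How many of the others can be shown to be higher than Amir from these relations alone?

Directly above Amir: Fred, Jade, Isla.
One step further: Priya, Kai, Nora, Mina, Tariq (8 so far).
One step further: Yara, Gia (10 so far).
Nothing else is reachable above Amir; 10 in all.

10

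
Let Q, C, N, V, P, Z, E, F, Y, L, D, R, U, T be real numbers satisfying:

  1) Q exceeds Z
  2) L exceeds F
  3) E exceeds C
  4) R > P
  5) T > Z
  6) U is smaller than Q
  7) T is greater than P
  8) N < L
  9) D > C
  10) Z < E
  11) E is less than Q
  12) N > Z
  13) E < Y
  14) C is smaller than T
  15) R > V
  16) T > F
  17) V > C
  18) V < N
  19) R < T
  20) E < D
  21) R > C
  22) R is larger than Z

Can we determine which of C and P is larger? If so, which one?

Following every chain through C: above C we get V, N, E, R, D, Y, T, Q, L.
P is not reached, and no chain runs the other way from P to C.
So the given relations leave the order of C and P undetermined.

undetermined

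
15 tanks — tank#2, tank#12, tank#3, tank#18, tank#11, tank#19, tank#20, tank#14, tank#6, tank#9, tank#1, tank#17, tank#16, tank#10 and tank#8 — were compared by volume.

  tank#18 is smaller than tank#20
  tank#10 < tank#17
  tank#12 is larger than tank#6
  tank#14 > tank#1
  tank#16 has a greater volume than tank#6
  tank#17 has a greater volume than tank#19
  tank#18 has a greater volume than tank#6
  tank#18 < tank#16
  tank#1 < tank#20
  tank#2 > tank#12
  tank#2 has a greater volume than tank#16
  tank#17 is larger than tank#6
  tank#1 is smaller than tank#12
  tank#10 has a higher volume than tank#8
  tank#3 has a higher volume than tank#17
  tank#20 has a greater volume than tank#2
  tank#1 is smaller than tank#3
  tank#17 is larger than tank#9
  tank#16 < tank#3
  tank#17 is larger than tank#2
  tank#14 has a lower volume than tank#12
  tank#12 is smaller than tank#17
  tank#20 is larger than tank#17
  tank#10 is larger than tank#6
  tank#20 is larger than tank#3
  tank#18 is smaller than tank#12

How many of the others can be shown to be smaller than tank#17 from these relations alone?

The elements the relations force below tank#17 are tank#6, tank#1, tank#18, tank#19, tank#9, tank#14, tank#16, tank#8, tank#10, tank#12, tank#2 — no chain reaches any other.
That is 11.

11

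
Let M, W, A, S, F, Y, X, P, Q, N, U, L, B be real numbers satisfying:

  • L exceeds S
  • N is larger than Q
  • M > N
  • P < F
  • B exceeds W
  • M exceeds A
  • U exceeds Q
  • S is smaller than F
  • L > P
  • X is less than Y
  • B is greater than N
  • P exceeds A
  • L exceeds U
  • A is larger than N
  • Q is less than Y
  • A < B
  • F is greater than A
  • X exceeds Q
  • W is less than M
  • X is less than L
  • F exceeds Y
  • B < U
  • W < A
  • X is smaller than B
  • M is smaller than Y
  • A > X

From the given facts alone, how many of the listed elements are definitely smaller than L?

9

The elements the relations force below L are Q, W, N, S, X, A, B, U, P — no chain reaches any other.
That is 9.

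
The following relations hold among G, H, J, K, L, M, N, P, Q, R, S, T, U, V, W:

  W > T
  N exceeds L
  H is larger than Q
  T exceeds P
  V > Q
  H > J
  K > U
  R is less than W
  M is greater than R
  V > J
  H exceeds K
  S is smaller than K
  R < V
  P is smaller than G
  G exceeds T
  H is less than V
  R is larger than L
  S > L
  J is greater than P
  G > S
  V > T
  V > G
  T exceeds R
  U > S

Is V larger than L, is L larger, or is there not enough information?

Chaining the given relations: L < S < U < K < H < V.
So V is larger.

V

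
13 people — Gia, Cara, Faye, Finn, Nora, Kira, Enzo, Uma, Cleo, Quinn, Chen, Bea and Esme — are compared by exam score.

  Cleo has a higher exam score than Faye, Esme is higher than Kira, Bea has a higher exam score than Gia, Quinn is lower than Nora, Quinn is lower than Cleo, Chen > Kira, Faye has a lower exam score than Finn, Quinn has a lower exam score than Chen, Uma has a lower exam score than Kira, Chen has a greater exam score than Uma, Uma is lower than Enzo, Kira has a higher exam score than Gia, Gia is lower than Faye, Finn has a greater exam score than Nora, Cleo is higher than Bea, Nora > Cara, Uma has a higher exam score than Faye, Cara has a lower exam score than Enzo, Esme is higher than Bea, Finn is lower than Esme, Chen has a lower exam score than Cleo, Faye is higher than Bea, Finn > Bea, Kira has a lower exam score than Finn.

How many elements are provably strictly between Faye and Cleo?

3

Chaining upward from Faye reaches: Uma, Kira, Finn, Enzo, Chen, Esme.
Chaining downward from Cleo reaches: Gia, Bea, Uma, Quinn, Kira, Chen.
Strictly between Faye and Cleo are those in both lists: Uma, Kira, Chen — 3 elements.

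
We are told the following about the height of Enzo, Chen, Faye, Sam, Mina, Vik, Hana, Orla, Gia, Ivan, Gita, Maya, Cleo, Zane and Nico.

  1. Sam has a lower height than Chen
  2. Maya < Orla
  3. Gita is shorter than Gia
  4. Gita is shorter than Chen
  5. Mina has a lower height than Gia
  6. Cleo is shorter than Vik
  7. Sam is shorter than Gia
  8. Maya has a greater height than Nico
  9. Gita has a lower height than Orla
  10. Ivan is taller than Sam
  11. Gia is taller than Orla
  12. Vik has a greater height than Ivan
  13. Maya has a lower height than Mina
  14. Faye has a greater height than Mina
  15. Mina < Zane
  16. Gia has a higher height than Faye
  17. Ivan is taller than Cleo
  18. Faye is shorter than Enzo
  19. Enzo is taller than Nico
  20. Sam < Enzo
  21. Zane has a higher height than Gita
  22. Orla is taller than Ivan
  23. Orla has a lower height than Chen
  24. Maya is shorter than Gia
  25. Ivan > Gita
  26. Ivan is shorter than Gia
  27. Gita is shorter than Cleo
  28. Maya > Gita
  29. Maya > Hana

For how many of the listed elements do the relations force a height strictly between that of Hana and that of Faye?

2

The relations place Hana below Faye. An element lies strictly between them when it is forced above Hana and also forced below Faye.
Above Hana: {Maya, Mina, Zane, Orla, Gia, Enzo, Chen}. Below Faye: {Gita, Nico, Maya, Mina}.
Intersection: {Maya, Mina} — 2.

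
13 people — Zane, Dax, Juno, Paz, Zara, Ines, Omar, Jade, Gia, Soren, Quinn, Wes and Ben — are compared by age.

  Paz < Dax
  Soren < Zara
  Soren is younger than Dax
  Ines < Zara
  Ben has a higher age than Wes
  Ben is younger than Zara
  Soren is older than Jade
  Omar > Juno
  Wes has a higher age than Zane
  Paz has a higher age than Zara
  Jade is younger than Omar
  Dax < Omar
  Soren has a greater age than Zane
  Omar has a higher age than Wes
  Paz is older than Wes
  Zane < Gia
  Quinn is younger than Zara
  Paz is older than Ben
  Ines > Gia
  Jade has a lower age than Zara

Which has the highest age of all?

Omar

Zane is not greatest since Zane < Wes; Jade is not greatest since Jade < Omar; Wes is not greatest since Wes < Ben; Gia is not greatest since Gia < Ines; Ben is not greatest since Ben < Zara; Ines is not greatest since Ines < Zara; Quinn is not greatest since Quinn < Zara; Soren is not greatest since Soren < Dax; Zara is not greatest since Zara < Paz; Juno is not greatest since Juno < Omar; Paz is not greatest since Paz < Dax; Dax is not greatest since Dax < Omar.
Only Omar has nothing above it, so Omar is the highest age.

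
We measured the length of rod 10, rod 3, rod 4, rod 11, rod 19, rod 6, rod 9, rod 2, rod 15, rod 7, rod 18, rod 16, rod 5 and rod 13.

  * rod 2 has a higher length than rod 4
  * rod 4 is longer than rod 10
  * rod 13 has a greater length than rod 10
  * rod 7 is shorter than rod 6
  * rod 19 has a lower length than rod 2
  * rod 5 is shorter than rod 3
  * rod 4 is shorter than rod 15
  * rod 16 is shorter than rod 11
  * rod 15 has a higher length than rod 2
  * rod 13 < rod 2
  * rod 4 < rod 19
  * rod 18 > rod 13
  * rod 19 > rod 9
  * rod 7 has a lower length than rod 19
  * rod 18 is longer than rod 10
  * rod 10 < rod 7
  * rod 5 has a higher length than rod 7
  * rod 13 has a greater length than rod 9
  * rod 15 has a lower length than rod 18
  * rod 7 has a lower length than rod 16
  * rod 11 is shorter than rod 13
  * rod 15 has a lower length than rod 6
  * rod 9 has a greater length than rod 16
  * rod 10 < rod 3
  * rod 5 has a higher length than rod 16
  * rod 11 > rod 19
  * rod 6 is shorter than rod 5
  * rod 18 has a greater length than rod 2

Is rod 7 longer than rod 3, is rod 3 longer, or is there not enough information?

rod 3

rod 7 < rod 16 < rod 9 < rod 19 < rod 11 < rod 13 < rod 2 < rod 15 < rod 6 < rod 5 < rod 3, by transitivity through rod 16, rod 9, rod 19, rod 11, rod 13, rod 2, rod 15, rod 6, rod 5.
So rod 3 is longer.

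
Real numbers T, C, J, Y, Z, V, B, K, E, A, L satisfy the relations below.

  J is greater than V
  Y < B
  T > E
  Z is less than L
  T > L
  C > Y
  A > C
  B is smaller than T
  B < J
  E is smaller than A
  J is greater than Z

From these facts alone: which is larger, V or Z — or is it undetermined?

undetermined

Following every chain through Z: above Z we get L, T, J.
V is not reached, and no chain runs the other way from V to Z.
So the given relations leave the order of Z and V undetermined.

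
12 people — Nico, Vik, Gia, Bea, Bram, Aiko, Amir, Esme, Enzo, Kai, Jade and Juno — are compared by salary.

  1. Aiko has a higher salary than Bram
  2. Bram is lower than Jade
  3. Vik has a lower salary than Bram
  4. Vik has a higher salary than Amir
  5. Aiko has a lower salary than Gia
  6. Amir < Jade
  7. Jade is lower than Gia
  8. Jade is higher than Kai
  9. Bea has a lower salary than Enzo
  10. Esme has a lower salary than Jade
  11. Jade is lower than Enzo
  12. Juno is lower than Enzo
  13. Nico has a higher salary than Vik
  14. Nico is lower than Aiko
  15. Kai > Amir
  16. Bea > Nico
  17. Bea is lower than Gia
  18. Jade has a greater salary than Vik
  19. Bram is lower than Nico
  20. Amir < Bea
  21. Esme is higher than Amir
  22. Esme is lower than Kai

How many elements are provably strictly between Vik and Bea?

The relations place Vik below Bea. An element lies strictly between them when it is forced above Vik and also forced below Bea.
Above Vik: {Bram, Jade, Nico, Aiko, Gia, Enzo}. Below Bea: {Amir, Bram, Nico}.
Intersection: {Bram, Nico} — 2.

2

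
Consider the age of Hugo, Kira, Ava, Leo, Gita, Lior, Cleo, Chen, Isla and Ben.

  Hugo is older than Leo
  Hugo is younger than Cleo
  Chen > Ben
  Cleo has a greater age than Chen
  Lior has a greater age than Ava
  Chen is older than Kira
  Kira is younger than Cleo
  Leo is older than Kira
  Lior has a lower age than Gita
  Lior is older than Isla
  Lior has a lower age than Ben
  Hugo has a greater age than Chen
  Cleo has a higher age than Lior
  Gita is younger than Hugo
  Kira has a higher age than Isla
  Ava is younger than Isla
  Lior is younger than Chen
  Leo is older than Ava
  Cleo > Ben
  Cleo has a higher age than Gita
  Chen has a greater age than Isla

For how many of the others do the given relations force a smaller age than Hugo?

8

From Hugo the given relations immediately reach Leo, Gita, Chen.
From those, Ava, Isla, Lior, Kira, Ben — 8 in total.
Nothing else is reachable below Hugo; 8 in all.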